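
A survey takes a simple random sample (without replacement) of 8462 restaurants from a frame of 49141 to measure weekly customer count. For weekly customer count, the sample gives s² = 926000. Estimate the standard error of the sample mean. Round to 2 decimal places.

9.52

Under SRS without replacement, Var(ȳ) = (1 − f)·s²/n with f = n/N = 8462/49141 = 0.17219837.
Var(ȳ) = (1 − 0.17219837)·926000/8462 = 0.82780163·109.43039 = 90.586659.
SE(ȳ) = √(90.586659) = 9.52.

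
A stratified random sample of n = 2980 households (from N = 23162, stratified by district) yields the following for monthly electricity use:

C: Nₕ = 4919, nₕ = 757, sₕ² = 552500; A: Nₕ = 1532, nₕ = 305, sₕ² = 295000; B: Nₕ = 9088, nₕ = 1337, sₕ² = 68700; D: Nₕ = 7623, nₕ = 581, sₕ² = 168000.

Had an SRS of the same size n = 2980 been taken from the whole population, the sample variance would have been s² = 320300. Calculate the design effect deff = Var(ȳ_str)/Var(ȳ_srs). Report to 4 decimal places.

0.7146

Var(ȳ_str) = Σ Wₕ²(1−fₕ)sₕ²/nₕ with Wₕ = Nₕ/23162:
  C: (4919/23162)²·(1−757/4919)·552500/757 = 27.852436
  A: (1532/23162)²·(1−305/1532)·295000/305 = 3.3890142
  B: (9088/23162)²·(1−1337/9088)·68700/1337 = 6.7468223
  D: (7623/23162)²·(1−581/7623)·168000/581 = 28.933633
  → Var(ȳ_str) = 66.921906.
Var(ȳ_srs) = (1 − 2980/23162)·320300/2980 = 93.654537.
deff = 66.921906 / 93.654537 = 0.7146.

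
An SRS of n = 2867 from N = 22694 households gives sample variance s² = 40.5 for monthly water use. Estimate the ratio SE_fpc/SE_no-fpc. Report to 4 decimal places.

f = n/N = 2867/22694 = 0.12633295.
SE_no-fpc = √(s²/n) = 0.11885396; SE_fpc = √((1−f)s²/n) = 0.11109299.
Ratio = √(1−f) = 0.93470158.

0.9347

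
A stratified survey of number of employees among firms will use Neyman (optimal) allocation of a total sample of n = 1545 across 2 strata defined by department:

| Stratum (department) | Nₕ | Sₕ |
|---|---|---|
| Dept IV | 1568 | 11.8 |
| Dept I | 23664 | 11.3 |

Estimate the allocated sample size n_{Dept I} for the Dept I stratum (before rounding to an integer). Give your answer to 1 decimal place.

1445.0

Neyman allocation: nₕ = n·NₕSₕ / Σⱼ NⱼSⱼ.
Σ NⱼSⱼ = 1568·11.8 + 23664·11.3 = 285905.6.
n_{Dept I} = 1545·23664·11.3 / 285905.6 = 1445.0.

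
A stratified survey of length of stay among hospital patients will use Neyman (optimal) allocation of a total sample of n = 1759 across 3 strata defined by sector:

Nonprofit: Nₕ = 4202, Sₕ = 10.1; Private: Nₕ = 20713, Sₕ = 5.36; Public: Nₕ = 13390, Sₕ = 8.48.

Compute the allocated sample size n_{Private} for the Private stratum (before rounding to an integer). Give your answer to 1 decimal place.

Neyman allocation: nₕ = n·NₕSₕ / Σⱼ NⱼSⱼ.
Σ NⱼSⱼ = 4202·10.1 + 20713·5.36 + 13390·8.48 = 267009.08.
n_{Private} = 1759·20713·5.36 / 267009.08 = 731.4.

731.4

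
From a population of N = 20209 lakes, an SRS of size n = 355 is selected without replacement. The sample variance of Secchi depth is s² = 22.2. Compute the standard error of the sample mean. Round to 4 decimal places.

Under SRS without replacement, Var(ȳ) = (1 − f)·s²/n with f = n/N = 355/20209 = 0.01756643.
Var(ȳ) = (1 − 0.01756643)·22.2/355 = 0.98243357·0.062535211 = 0.061436691.
SE(ȳ) = √(0.061436691) = 0.2479.

0.2479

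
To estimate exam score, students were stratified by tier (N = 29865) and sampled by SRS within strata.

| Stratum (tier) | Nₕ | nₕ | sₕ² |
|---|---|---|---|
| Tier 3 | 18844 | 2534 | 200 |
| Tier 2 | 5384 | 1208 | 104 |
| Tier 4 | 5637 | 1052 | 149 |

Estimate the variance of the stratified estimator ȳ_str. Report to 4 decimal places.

0.0335

Var(ȳ_str) = Σₕ Wₕ²(1 − fₕ)sₕ²/nₕ with Wₕ = Nₕ/N, N = 29865.
Tier 3: Wₕ = 0.63097271; term = 0.63097271²·(1 − 0.13447251)·200/2534 = 0.027197276.
Tier 2: Wₕ = 0.18027792; term = 0.18027792²·(1 − 0.22436850)·104/1208 = 0.0021702357.
Tier 4: Wₕ = 0.18874937; term = 0.18874937²·(1 − 0.18662409)·149/1052 = 0.0041042411.
Sum = 0.033471753.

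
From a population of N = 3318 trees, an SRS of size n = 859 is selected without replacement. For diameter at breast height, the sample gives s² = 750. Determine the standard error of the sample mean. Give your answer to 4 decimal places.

Under SRS without replacement, Var(ȳ) = (1 − f)·s²/n with f = n/N = 859/3318 = 0.25889090.
Var(ȳ) = (1 − 0.25889090)·750/859 = 0.74110910·0.87310827 = 0.64706848.
SE(ȳ) = √(0.64706848) = 0.8044.

0.8044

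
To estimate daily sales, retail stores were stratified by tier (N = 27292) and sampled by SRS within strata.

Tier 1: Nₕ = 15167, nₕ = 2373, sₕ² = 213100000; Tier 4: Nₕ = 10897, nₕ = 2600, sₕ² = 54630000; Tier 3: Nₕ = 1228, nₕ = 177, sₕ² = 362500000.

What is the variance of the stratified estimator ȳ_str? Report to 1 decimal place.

Var(ȳ_str) = Σₕ Wₕ²(1 − fₕ)sₕ²/nₕ with Wₕ = Nₕ/N, N = 27292.
Tier 1: Wₕ = 0.55573062; term = 0.55573062²·(1 − 0.15645810)·213100000/2373 = 23394.891.
Tier 4: Wₕ = 0.39927451; term = 0.39927451²·(1 − 0.23859778)·54630000/2600 = 2550.4403.
Tier 3: Wₕ = 0.04499487; term = 0.04499487²·(1 − 0.14413681)·362500000/177 = 3548.6658.
Sum = 29493.997.

29494.0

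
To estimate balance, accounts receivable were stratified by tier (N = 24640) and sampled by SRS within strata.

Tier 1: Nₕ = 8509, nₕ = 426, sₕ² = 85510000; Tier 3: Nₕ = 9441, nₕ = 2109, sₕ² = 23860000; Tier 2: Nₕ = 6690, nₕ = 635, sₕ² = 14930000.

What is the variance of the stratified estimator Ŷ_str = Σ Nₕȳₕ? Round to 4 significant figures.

1.554 × 10^13

Var(Ŷ_str) = Σₕ Nₕ²(1 − fₕ)sₕ²/nₕ.
Tier 1: 8509²·(1 − 426/8509)·85510000/426 = 1.3805699 × 10^13.
Tier 3: 9441²·(1 − 2109/9441)·23860000/2109 = 7.8313082 × 10^11.
Tier 2: 6690²·(1 − 635/6690)·14930000/635 = 9.5241527 × 10^11.
Sum = 1.5541245 × 10^13.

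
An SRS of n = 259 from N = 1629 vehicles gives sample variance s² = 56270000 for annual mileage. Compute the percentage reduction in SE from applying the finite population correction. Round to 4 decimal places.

f = n/N = 259/1629 = 0.15899325.
SE_no-fpc = √(s²/n) = 466.11017; SE_fpc = √((1−f)s²/n) = 427.45295.
Ratio = √(1−f) = 0.91706420. Reduction = 100·(1 − 0.91706420) = 8.2936%.

8.2936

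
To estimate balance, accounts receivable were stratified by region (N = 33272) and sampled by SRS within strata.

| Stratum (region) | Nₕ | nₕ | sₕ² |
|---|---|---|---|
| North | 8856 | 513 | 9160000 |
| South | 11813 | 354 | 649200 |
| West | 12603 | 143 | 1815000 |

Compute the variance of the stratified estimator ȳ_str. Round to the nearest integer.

3216

Var(ȳ_str) = Σₕ Wₕ²(1 − fₕ)sₕ²/nₕ with Wₕ = Nₕ/N, N = 33272.
North: Wₕ = 0.26616975; term = 0.26616975²·(1 − 0.05792683)·9160000/513 = 1191.7362.
South: Wₕ = 0.35504328; term = 0.35504328²·(1 − 0.02996699)·649200/354 = 224.24582.
West: Wₕ = 0.37878697; term = 0.37878697²·(1 − 0.01134650)·1815000/143 = 1800.4238.
Sum = 3216.4058.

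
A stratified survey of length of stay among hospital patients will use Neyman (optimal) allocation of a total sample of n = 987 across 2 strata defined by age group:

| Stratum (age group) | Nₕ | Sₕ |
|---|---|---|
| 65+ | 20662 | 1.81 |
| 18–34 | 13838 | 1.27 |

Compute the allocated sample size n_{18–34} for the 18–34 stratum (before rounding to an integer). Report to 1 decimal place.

315.5

Neyman allocation: nₕ = n·NₕSₕ / Σⱼ NⱼSⱼ.
Σ NⱼSⱼ = 20662·1.81 + 13838·1.27 = 54972.48.
n_{18–34} = 987·13838·1.27 / 54972.48 = 315.5.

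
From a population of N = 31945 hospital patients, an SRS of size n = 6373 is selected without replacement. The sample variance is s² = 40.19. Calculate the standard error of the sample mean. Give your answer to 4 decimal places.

0.0711

Under SRS without replacement, Var(ȳ) = (1 − f)·s²/n with f = n/N = 6373/31945 = 0.19949914.
Var(ȳ) = (1 − 0.19949914)·40.19/6373 = 0.80050086·0.0063062922 = 0.0050481923.
SE(ȳ) = √(0.0050481923) = 0.0711.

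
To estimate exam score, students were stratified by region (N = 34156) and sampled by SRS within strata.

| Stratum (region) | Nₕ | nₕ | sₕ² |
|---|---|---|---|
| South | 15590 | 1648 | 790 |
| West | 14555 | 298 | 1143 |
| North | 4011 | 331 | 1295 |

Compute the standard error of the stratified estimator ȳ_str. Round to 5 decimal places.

0.90612

Var(ȳ_str) = Σₕ Wₕ²(1 − fₕ)sₕ²/nₕ with Wₕ = Nₕ/N, N = 34156.
South: Wₕ = 0.45643518; term = 0.45643518²·(1 − 0.10570879)·790/1648 = 0.089311435.
West: Wₕ = 0.42613304; term = 0.42613304²·(1 − 0.02047406)·1143/298 = 0.68223864.
North: Wₕ = 0.11743178; term = 0.11743178²·(1 − 0.08252306)·1295/331 = 0.049500347.
Sum = 0.82105042.
SE = √(0.82105042) = 0.90612.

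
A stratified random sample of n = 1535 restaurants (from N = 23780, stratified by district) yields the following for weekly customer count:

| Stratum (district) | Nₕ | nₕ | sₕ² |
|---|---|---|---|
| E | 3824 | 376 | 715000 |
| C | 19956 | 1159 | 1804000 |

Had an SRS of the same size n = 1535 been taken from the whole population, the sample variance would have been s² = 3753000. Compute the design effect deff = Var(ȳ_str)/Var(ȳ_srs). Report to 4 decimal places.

0.4708

Var(ȳ_str) = Σ Wₕ²(1−fₕ)sₕ²/nₕ with Wₕ = Nₕ/23780:
  E: (3824/23780)²·(1−376/3824)·715000/376 = 44.338361
  C: (19956/23780)²·(1−1159/19956)·1804000/1159 = 1032.5033
  → Var(ȳ_str) = 1076.8417.
Var(ȳ_srs) = (1 − 1535/23780)·3753000/1535 = 2287.1294.
deff = 1076.8417 / 2287.1294 = 0.4708.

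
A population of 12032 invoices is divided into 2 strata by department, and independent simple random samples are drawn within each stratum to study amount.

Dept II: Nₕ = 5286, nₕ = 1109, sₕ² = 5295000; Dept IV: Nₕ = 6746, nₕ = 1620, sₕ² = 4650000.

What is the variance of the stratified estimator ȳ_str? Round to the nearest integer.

1414

Var(ȳ_str) = Σₕ Wₕ²(1 − fₕ)sₕ²/nₕ with Wₕ = Nₕ/N, N = 12032.
Dept II: Wₕ = 0.43932846; term = 0.43932846²·(1 − 0.20979947)·5295000/1109 = 728.19955.
Dept IV: Wₕ = 0.56067154; term = 0.56067154²·(1 − 0.24014231)·4650000/1620 = 685.62592.
Sum = 1413.8255.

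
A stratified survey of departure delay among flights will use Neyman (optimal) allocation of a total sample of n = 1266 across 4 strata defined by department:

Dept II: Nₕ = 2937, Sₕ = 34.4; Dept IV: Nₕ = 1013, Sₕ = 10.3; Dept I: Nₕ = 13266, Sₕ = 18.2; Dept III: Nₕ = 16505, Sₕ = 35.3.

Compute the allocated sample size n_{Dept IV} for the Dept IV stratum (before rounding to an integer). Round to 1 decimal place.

Neyman allocation: nₕ = n·NₕSₕ / Σⱼ NⱼSⱼ.
Σ NⱼSⱼ = 2937·34.4 + 1013·10.3 + 13266·18.2 + 16505·35.3 = 935534.4.
n_{Dept IV} = 1266·1013·10.3 / 935534.4 = 14.1.

14.1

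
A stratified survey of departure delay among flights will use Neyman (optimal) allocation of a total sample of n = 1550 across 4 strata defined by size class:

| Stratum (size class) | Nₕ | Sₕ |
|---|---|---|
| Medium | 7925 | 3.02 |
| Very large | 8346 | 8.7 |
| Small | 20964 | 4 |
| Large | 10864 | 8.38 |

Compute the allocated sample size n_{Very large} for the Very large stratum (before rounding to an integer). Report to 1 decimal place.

414.6

Neyman allocation: nₕ = n·NₕSₕ / Σⱼ NⱼSⱼ.
Σ NⱼSⱼ = 7925·3.02 + 8346·8.7 + 20964·4 + 10864·8.38 = 271440.02.
n_{Very large} = 1550·8346·8.7 / 271440.02 = 414.6.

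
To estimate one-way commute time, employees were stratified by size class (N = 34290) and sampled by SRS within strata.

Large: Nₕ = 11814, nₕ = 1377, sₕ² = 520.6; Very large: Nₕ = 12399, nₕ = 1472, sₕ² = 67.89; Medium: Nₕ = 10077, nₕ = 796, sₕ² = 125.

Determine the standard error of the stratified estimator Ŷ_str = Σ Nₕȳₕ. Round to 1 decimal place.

8219.0

Var(Ŷ_str) = Σₕ Nₕ²(1 − fₕ)sₕ²/nₕ.
Large: 11814²·(1 − 1377/11814)·520.6/1377 = 4.6616845 × 10^7.
Very large: 12399²·(1 − 1472/12399)·67.89/1472 = 6.2486414 × 10^6.
Medium: 10077²·(1 − 796/10077)·125/796 = 1.4686658 × 10^7.
Sum = 6.7552144 × 10^7.
SE = √(6.7552144 × 10^7) = 8219.0.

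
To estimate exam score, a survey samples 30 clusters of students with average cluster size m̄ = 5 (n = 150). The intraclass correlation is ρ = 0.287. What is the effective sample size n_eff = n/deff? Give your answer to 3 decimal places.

deff = 1 + (5 − 1)·0.287 = 1 + 1.148 = 2.148.
n_eff = 150 / 2.148 = 69.832.

69.832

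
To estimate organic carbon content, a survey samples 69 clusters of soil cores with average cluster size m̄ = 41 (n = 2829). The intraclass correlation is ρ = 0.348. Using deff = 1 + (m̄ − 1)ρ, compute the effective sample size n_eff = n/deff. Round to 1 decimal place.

189.6

deff = 1 + (41 − 1)·0.348 = 1 + 13.92 = 14.92.
n_eff = 2829 / 14.92 = 189.6.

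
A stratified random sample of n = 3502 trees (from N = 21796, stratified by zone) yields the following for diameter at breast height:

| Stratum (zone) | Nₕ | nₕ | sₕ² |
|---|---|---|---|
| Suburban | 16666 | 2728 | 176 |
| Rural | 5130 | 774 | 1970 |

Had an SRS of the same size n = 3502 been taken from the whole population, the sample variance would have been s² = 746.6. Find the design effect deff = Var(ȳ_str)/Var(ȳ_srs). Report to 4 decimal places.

0.8454

Var(ȳ_str) = Σ Wₕ²(1−fₕ)sₕ²/nₕ with Wₕ = Nₕ/21796:
  Suburban: (16666/21796)²·(1−2728/16666)·176/2728 = 0.031546163
  Rural: (5130/21796)²·(1−774/5130)·1970/774 = 0.11972281
  → Var(ȳ_str) = 0.15126897.
Var(ȳ_srs) = (1 − 3502/21796)·746.6/3502 = 0.17893847.
deff = 0.15126897 / 0.17893847 = 0.8454.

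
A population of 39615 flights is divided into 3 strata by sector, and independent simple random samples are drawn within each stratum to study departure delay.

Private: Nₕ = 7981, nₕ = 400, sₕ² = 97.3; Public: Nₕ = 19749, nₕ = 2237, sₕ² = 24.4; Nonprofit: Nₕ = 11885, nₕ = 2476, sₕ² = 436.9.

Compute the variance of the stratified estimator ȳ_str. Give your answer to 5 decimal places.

0.02436

Var(ȳ_str) = Σₕ Wₕ²(1 − fₕ)sₕ²/nₕ with Wₕ = Nₕ/N, N = 39615.
Private: Wₕ = 0.20146409; term = 0.20146409²·(1 − 0.05011903)·97.3/400 = 0.0093781535.
Public: Wₕ = 0.49852329; term = 0.49852329²·(1 − 0.11327156)·24.4/2237 = 0.0024037283.
Nonprofit: Wₕ = 0.30001262; term = 0.30001262²·(1 − 0.20832983)·436.9/2476 = 0.012573458.
Sum = 0.02435534.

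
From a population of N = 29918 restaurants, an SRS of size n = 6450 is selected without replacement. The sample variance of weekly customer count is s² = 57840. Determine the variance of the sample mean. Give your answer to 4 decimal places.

7.0342

Under SRS without replacement, Var(ȳ) = (1 − f)·s²/n with f = n/N = 6450/29918 = 0.21558928.
Var(ȳ) = (1 − 0.21558928)·57840/6450 = 0.78441072·8.9674419 = 7.0341576.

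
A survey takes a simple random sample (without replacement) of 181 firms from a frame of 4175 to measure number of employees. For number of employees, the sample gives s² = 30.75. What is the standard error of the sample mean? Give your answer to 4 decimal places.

Under SRS without replacement, Var(ȳ) = (1 − f)·s²/n with f = n/N = 181/4175 = 0.04335329.
Var(ȳ) = (1 − 0.04335329)·30.75/181 = 0.95664671·0.1698895 = 0.16252423.
SE(ȳ) = √(0.16252423) = 0.4031.

0.4031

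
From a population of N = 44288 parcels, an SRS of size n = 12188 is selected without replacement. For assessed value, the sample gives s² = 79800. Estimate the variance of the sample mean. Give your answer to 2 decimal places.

Under SRS without replacement, Var(ȳ) = (1 − f)·s²/n with f = n/N = 12188/44288 = 0.27519870.
Var(ȳ) = (1 − 0.27519870)·79800/12188 = 0.72480130·6.5474237 = 4.7455812.

4.75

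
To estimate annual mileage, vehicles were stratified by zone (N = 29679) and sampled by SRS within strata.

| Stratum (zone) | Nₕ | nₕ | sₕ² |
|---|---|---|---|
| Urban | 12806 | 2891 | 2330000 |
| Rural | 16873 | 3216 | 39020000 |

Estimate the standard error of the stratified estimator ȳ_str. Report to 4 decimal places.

Var(ȳ_str) = Σₕ Wₕ²(1 − fₕ)sₕ²/nₕ with Wₕ = Nₕ/N, N = 29679.
Urban: Wₕ = 0.43148354; term = 0.43148354²·(1 − 0.22575355)·2330000/2891 = 116.17576.
Rural: Wₕ = 0.56851646; term = 0.56851646²·(1 − 0.19060037)·39020000/3216 = 3174.0979.
Sum = 3290.2737.
SE = √(3290.2737) = 57.3609.

57.3609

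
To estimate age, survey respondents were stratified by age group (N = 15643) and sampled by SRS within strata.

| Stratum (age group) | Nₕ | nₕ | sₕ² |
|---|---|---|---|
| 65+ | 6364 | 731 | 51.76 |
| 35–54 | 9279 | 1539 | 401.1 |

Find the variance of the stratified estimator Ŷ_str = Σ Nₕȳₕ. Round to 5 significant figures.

Var(Ŷ_str) = Σₕ Nₕ²(1 − fₕ)sₕ²/nₕ.
65+: 6364²·(1 − 731/6364)·51.76/731 = 2.5383226 × 10^6.
35–54: 9279²·(1 − 1539/9279)·401.1/1539 = 1.8717859 × 10^7.
Sum = 2.1256182 × 10^7.

2.1256 × 10^7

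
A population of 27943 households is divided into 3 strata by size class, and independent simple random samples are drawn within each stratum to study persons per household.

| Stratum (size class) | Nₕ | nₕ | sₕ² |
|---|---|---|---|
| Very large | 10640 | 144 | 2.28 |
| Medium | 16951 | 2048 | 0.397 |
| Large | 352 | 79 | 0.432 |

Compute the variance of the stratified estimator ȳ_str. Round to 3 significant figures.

Var(ȳ_str) = Σₕ Wₕ²(1 − fₕ)sₕ²/nₕ with Wₕ = Nₕ/N, N = 27943.
Very large: Wₕ = 0.38077515; term = 0.38077515²·(1 − 0.01353383)·2.28/144 = 0.0022646013.
Medium: Wₕ = 0.60662778; term = 0.60662778²·(1 − 0.12081883)·0.397/2048 = 6.2716746 × 10^-5.
Large: Wₕ = 0.01259707; term = 0.01259707²·(1 − 0.22443182)·0.432/79 = 6.730013 × 10^-7.
Sum = 0.002327991.

0.00233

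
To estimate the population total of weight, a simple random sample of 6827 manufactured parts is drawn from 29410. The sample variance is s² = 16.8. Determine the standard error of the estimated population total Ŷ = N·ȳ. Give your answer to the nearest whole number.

1278

Var(Ŷ) = N²·Var(ȳ) = N²·(1 − n/N)·s²/n.
f = 6827/29410 = 0.23213193; Var(ȳ) = 0.76786807·16.8/6827 = 0.0018895831.
Var(Ŷ) = 29410² · 0.0018895831 = 1.6343913 × 10^6.
SE(Ŷ) = √(1.6343913 × 10^6) = 1278.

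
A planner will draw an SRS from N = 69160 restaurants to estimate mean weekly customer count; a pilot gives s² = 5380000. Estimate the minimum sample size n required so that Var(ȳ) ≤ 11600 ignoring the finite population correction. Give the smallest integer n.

464

Without fpc, n₀ = s²/D = 5380000/11600 = 463.7931.
Rounding up, n = 464.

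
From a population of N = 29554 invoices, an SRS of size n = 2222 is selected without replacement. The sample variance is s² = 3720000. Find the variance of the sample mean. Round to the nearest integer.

Under SRS without replacement, Var(ȳ) = (1 − f)·s²/n with f = n/N = 2222/29554 = 0.07518441.
Var(ȳ) = (1 − 0.07518441)·3720000/2222 = 0.92481559·1674.1674 = 1548.2961.

1548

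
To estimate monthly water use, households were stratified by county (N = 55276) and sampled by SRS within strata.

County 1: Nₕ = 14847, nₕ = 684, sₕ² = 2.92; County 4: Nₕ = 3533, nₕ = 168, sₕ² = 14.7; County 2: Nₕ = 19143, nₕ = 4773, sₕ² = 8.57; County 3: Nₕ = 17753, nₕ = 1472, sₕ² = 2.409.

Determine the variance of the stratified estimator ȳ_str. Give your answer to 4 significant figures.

9.507 × 10^-4

Var(ȳ_str) = Σₕ Wₕ²(1 − fₕ)sₕ²/nₕ with Wₕ = Nₕ/N, N = 55276.
County 1: Wₕ = 0.26859758; term = 0.26859758²·(1 − 0.04606991)·2.92/684 = 2.9379709 × 10^-4.
County 4: Wₕ = 0.06391562; term = 0.06391562²·(1 − 0.04755166)·14.7/168 = 3.40458 × 10^-4.
County 2: Wₕ = 0.34631667; term = 0.34631667²·(1 − 0.24933396)·8.57/4773 = 1.6165269 × 10^-4.
County 3: Wₕ = 0.32117013; term = 0.32117013²·(1 − 0.08291556)·2.409/1472 = 1.5481342 × 10^-4.
Sum = 9.507212 × 10^-4.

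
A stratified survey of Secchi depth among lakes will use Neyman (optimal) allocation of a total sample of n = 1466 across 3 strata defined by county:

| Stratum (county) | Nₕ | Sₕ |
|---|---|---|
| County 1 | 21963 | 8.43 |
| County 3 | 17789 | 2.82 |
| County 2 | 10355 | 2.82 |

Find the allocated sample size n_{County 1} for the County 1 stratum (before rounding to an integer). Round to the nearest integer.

Neyman allocation: nₕ = n·NₕSₕ / Σⱼ NⱼSⱼ.
Σ NⱼSⱼ = 21963·8.43 + 17789·2.82 + 10355·2.82 = 264514.17.
n_{County 1} = 1466·21963·8.43 / 264514.17 = 1026.

1026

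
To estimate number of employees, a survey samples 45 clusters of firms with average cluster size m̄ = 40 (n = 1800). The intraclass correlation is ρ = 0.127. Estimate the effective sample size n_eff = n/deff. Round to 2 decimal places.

deff = 1 + (40 − 1)·0.127 = 1 + 4.953 = 5.953.
n_eff = 1800 / 5.953 = 302.37.

302.37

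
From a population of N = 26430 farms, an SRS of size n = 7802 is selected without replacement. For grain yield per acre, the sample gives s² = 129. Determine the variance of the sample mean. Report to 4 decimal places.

0.0117

Under SRS without replacement, Var(ȳ) = (1 − f)·s²/n with f = n/N = 7802/26430 = 0.29519485.
Var(ȳ) = (1 − 0.29519485)·129/7802 = 0.70480515·0.016534222 = 0.011653405.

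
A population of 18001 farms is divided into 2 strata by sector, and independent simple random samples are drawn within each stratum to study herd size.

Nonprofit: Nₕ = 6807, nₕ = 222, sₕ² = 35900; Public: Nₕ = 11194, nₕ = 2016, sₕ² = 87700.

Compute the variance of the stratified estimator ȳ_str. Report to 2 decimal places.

36.16

Var(ȳ_str) = Σₕ Wₕ²(1 − fₕ)sₕ²/nₕ with Wₕ = Nₕ/N, N = 18001.
Nonprofit: Wₕ = 0.37814566; term = 0.37814566²·(1 − 0.03261349)·35900/222 = 22.369678.
Public: Wₕ = 0.62185434; term = 0.62185434²·(1 − 0.18009648)·87700/2016 = 13.792696.
Sum = 36.162374.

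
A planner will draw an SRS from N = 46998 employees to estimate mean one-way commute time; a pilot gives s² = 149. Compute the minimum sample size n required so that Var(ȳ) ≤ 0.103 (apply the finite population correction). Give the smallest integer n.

Without fpc, n₀ = s²/D = 149/0.103 = 1446.6019.
With fpc, (1 − n/N)·s²/n ≤ D requires n ≥ n₀/(1 + n₀/N) = 1446.6019/(1 + 1446.6019/46998) = 1403.4050.
Rounding up, n = 1404.

1404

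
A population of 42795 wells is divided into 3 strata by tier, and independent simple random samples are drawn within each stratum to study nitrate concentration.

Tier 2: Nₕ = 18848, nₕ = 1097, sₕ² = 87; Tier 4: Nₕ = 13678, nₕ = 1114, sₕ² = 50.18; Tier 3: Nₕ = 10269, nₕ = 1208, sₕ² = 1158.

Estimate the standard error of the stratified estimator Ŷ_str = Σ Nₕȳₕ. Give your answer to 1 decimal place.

11111.7

Var(Ŷ_str) = Σₕ Nₕ²(1 − fₕ)sₕ²/nₕ.
Tier 2: 18848²·(1 − 1097/18848)·87/1097 = 2.6533878 × 10^7.
Tier 4: 13678²·(1 − 1114/13678)·50.18/1114 = 7.7409809 × 10^6.
Tier 3: 10269²·(1 − 1208/10269)·1158/1208 = 8.9196109 × 10^7.
Sum = 1.2347097 × 10^8.
SE = √(1.2347097 × 10^8) = 11111.7.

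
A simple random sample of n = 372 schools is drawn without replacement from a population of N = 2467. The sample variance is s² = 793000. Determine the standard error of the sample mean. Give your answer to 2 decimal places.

42.55

Under SRS without replacement, Var(ȳ) = (1 − f)·s²/n with f = n/N = 372/2467 = 0.15079043.
Var(ȳ) = (1 − 0.15079043)·793000/372 = 0.84920957·2131.7204 = 1810.2774.
SE(ȳ) = √(1810.2774) = 42.55.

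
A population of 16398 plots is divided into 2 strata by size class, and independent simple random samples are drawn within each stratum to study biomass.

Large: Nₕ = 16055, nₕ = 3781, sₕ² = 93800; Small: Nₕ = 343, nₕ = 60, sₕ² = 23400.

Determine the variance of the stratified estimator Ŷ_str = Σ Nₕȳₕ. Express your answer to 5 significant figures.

Var(Ŷ_str) = Σₕ Nₕ²(1 − fₕ)sₕ²/nₕ.
Large: 16055²·(1 − 3781/16055)·93800/3781 = 4.888691 × 10^9.
Small: 343²·(1 − 60/343)·23400/60 = 3.785691 × 10^7.
Sum = 4.9265479 × 10^9.

4.9265 × 10^9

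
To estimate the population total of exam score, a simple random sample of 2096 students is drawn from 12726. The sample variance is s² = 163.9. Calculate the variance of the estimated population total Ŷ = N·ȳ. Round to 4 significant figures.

Var(Ŷ) = N²·Var(ȳ) = N²·(1 − n/N)·s²/n.
f = 2096/12726 = 0.16470218; Var(ȳ) = 0.83529782·163.9/2096 = 0.06531742.
Var(Ŷ) = 12726² · 0.06531742 = 1.0578226 × 10^7.

1.058 × 10^7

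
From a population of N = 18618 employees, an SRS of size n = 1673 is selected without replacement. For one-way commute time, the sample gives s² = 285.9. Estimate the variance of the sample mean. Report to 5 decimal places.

0.15553

Under SRS without replacement, Var(ȳ) = (1 − f)·s²/n with f = n/N = 1673/18618 = 0.08985928.
Var(ȳ) = (1 − 0.08985928)·285.9/1673 = 0.91014072·0.17089062 = 0.15553451.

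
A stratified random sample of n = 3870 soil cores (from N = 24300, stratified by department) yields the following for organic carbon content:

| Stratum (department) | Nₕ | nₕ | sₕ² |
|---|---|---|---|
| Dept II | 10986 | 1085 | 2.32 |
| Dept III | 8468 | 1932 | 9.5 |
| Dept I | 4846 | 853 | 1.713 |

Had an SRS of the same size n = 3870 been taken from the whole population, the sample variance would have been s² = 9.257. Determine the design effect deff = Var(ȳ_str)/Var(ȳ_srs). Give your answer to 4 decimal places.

0.4578

Var(ȳ_str) = Σ Wₕ²(1−fₕ)sₕ²/nₕ with Wₕ = Nₕ/24300:
  Dept II: (10986/24300)²·(1−1085/10986)·2.32/1085 = 3.9388039 × 10^-4
  Dept III: (8468/24300)²·(1−1932/8468)·9.5/1932 = 4.6088952 × 10^-4
  Dept I: (4846/24300)²·(1−853/4846)·1.713/853 = 6.5807972 × 10^-5
  → Var(ȳ_str) = 9.2057788 × 10^-4.
Var(ȳ_srs) = (1 − 3870/24300)·9.257/3870 = 0.0020110432.
deff = (9.2057788 × 10^-4) / 0.0020110432 = 0.4578.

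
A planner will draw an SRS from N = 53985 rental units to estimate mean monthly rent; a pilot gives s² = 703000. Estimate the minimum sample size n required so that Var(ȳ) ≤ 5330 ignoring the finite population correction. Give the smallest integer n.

Without fpc, n₀ = s²/D = 703000/5330 = 131.8949.
Rounding up, n = 132.

132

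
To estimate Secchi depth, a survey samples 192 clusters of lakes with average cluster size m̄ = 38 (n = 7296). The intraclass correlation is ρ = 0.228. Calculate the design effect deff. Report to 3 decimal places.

deff = 1 + (38 − 1)·0.228 = 1 + 8.436 = 9.436.

9.436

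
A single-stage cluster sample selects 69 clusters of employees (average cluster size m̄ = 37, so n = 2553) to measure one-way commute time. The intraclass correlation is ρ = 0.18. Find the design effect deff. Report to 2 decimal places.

7.48

deff = 1 + (37 − 1)·0.18 = 1 + 6.48 = 7.48.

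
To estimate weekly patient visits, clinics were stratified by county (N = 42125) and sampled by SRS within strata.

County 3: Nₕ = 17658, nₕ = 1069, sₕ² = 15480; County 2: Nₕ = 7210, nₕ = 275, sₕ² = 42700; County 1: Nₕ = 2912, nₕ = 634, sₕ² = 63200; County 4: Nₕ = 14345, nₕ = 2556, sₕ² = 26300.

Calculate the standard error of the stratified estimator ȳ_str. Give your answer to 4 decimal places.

2.8494

Var(ȳ_str) = Σₕ Wₕ²(1 − fₕ)sₕ²/nₕ with Wₕ = Nₕ/N, N = 42125.
County 3: Wₕ = 0.41918101; term = 0.41918101²·(1 − 0.06053913)·15480/1069 = 2.3904251.
County 2: Wₕ = 0.17115727; term = 0.17115727²·(1 − 0.03814147)·42700/275 = 4.3751917.
County 1: Wₕ = 0.06912760; term = 0.06912760²·(1 − 0.21771978)·63200/634 = 0.3726431.
County 4: Wₕ = 0.34053412; term = 0.34053412²·(1 − 0.17818055)·26300/2556 = 0.98060159.
Sum = 8.1188615.
SE = √(8.1188615) = 2.8494.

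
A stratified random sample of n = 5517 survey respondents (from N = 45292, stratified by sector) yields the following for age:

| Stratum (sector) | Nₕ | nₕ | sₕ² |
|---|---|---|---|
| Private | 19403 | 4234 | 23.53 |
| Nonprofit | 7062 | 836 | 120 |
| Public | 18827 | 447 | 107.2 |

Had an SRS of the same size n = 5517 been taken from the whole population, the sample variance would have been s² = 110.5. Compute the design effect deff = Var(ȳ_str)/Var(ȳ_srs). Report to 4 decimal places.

2.5202

Var(ȳ_str) = Σ Wₕ²(1−fₕ)sₕ²/nₕ with Wₕ = Nₕ/45292:
  Private: (19403/45292)²·(1−4234/19403)·23.53/4234 = 7.9735902 × 10^-4
  Nonprofit: (7062/45292)²·(1−836/7062)·120/836 = 0.0030765842
  Public: (18827/45292)²·(1−447/18827)·107.2/447 = 0.040454878
  → Var(ȳ_str) = 0.044328821.
Var(ȳ_srs) = (1 − 5517/45292)·110.5/5517 = 0.017589277.
deff = 0.044328821 / 0.017589277 = 2.5202.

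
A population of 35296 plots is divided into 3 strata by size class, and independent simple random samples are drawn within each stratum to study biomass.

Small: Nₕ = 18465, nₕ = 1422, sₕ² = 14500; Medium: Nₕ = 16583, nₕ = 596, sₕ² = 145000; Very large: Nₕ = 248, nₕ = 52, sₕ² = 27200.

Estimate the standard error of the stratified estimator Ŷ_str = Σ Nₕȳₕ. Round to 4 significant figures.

Var(Ŷ_str) = Σₕ Nₕ²(1 − fₕ)sₕ²/nₕ.
Small: 18465²·(1 − 1422/18465)·14500/1422 = 3.208956 × 10^9.
Medium: 16583²·(1 − 596/16583)·145000/596 = 6.4498827 × 10^10.
Very large: 248²·(1 − 52/248)·27200/52 = 2.5425723 × 10^7.
Sum = 6.7733209 × 10^10.
SE = √(6.7733209 × 10^10) = 260300.

260300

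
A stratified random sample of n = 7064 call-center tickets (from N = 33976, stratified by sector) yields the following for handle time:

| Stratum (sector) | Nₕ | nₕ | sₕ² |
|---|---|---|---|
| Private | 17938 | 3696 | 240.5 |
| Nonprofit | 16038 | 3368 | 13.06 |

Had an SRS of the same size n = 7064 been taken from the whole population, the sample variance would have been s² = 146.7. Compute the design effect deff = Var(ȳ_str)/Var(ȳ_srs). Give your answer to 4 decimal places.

Var(ȳ_str) = Σ Wₕ²(1−fₕ)sₕ²/nₕ with Wₕ = Nₕ/33976:
  Private: (17938/33976)²·(1−3696/17938)·240.5/3696 = 0.014400701
  Nonprofit: (16038/33976)²·(1−3368/16038)·13.06/3368 = 6.8257978 × 10^-4
  → Var(ȳ_str) = 0.015083281.
Var(ȳ_srs) = (1 − 7064/33976)·146.7/7064 = 0.016449517.
deff = 0.015083281 / 0.016449517 = 0.9169.

0.9169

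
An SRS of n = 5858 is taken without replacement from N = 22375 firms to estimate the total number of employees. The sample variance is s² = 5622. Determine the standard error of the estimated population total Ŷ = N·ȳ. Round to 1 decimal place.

Var(Ŷ) = N²·Var(ȳ) = N²·(1 − n/N)·s²/n.
f = 5858/22375 = 0.26181006; Var(ȳ) = 0.73818994·5622/5858 = 0.70845064.
Var(Ŷ) = 22375² · 0.70845064 = 3.5467917 × 10^8.
SE(Ŷ) = √(3.5467917 × 10^8) = 18832.9.

18832.9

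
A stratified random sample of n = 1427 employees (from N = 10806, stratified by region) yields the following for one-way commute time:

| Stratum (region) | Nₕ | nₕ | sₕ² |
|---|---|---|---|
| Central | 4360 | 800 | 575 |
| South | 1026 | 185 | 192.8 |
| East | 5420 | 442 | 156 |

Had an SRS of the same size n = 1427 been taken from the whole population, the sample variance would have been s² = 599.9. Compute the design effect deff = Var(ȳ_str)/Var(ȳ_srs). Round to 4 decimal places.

0.5064

Var(ȳ_str) = Σ Wₕ²(1−fₕ)sₕ²/nₕ with Wₕ = Nₕ/10806:
  Central: (4360/10806)²·(1−800/4360)·575/800 = 0.09553982
  South: (1026/10806)²·(1−185/1026)·192.8/185 = 0.0077010285
  East: (5420/10806)²·(1−442/5420)·156/442 = 0.081550491
  → Var(ȳ_str) = 0.18479134.
Var(ȳ_srs) = (1 − 1427/10806)·599.9/1427 = 0.36487698.
deff = 0.18479134 / 0.36487698 = 0.5064.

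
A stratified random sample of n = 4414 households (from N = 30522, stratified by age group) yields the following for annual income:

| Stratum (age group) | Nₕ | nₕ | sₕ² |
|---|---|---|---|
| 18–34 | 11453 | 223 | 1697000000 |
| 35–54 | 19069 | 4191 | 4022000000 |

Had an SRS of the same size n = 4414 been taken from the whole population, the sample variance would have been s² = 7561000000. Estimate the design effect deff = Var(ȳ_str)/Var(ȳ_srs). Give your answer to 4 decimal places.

0.9165

Var(ȳ_str) = Σ Wₕ²(1−fₕ)sₕ²/nₕ with Wₕ = Nₕ/30522:
  18–34: (11453/30522)²·(1−223/11453)·1697000000/223 = 1.0506305 × 10^6
  35–54: (19069/30522)²·(1−4191/19069)·4022000000/4191 = 292261.02
  → Var(ȳ_str) = 1.3428915 × 10^6.
Var(ȳ_srs) = (1 − 4414/30522)·7561000000/4414 = 1.4652358 × 10^6.
deff = (1.3428915 × 10^6) / (1.4652358 × 10^6) = 0.9165.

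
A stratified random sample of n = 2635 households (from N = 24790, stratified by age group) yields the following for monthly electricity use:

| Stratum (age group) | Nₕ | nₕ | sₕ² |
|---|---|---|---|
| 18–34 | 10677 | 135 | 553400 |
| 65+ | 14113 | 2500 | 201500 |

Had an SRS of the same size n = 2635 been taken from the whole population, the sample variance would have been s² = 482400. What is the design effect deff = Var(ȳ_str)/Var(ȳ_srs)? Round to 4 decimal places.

4.7202

Var(ȳ_str) = Σ Wₕ²(1−fₕ)sₕ²/nₕ with Wₕ = Nₕ/24790:
  18–34: (10677/24790)²·(1−135/10677)·553400/135 = 750.80056
  65+: (14113/24790)²·(1−2500/14113)·201500/2500 = 21.495411
  → Var(ȳ_str) = 772.29597.
Var(ȳ_srs) = (1 − 2635/24790)·482400/2635 = 163.61454.
deff = 772.29597 / 163.61454 = 4.7202.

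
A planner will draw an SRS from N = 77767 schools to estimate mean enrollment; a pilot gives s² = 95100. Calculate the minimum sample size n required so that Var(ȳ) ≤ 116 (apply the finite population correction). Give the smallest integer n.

Without fpc, n₀ = s²/D = 95100/116 = 819.8276.
With fpc, (1 − n/N)·s²/n ≤ D requires n ≥ n₀/(1 + n₀/N) = 819.8276/(1 + 819.8276/77767) = 811.2751.
Rounding up, n = 812.

812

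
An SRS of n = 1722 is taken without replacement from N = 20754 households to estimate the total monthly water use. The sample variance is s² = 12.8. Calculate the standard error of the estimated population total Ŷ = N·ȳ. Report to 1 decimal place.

1713.5

Var(Ŷ) = N²·Var(ȳ) = N²·(1 − n/N)·s²/n.
f = 1722/20754 = 0.08297196; Var(ȳ) = 0.91702804·12.8/1722 = 0.0068164686.
Var(Ŷ) = 20754² · 0.0068164686 = 2.9360474 × 10^6.
SE(Ŷ) = √(2.9360474 × 10^6) = 1713.5.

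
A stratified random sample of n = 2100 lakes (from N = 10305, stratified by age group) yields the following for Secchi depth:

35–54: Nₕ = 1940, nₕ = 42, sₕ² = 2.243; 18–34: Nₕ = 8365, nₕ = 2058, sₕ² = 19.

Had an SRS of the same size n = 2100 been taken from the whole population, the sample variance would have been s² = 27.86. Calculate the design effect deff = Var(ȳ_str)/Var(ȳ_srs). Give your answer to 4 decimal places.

0.6095

Var(ȳ_str) = Σ Wₕ²(1−fₕ)sₕ²/nₕ with Wₕ = Nₕ/10305:
  35–54: (1940/10305)²·(1−42/1940)·2.243/42 = 0.0018517482
  18–34: (8365/10305)²·(1−2058/8365)·19/2058 = 0.0045867072
  → Var(ȳ_str) = 0.0064384554.
Var(ȳ_srs) = (1 − 2100/10305)·27.86/2100 = 0.010563125.
deff = 0.0064384554 / 0.010563125 = 0.6095.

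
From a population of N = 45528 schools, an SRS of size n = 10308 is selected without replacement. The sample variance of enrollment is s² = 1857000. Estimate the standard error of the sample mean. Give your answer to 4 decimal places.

Under SRS without replacement, Var(ȳ) = (1 − f)·s²/n with f = n/N = 10308/45528 = 0.22641012.
Var(ȳ) = (1 − 0.22641012)·1857000/10308 = 0.77358988·180.15134 = 139.36325.
SE(ȳ) = √(139.36325) = 11.8052.

11.8052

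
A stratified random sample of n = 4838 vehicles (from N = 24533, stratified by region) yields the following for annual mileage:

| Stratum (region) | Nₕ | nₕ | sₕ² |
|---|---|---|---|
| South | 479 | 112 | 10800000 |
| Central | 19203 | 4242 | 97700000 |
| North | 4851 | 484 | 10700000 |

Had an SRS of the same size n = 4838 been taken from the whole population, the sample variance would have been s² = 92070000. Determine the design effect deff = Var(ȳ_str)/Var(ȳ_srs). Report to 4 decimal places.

Var(ȳ_str) = Σ Wₕ²(1−fₕ)sₕ²/nₕ with Wₕ = Nₕ/24533:
  South: (479/24533)²·(1−112/479)·10800000/112 = 28.164756
  Central: (19203/24533)²·(1−4242/19203)·97700000/4242 = 10993.913
  North: (4851/24533)²·(1−484/4851)·10700000/484 = 778.12893
  → Var(ȳ_str) = 11800.207.
Var(ȳ_srs) = (1 − 4838/24533)·92070000/4838 = 15277.687.
deff = 11800.207 / 15277.687 = 0.7724.

0.7724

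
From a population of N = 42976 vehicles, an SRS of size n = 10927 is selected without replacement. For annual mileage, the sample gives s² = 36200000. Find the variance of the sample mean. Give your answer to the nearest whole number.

Under SRS without replacement, Var(ȳ) = (1 − f)·s²/n with f = n/N = 10927/42976 = 0.25425819.
Var(ȳ) = (1 − 0.25425819)·36200000/10927 = 0.74574181·3312.8947 = 2470.5641.

2471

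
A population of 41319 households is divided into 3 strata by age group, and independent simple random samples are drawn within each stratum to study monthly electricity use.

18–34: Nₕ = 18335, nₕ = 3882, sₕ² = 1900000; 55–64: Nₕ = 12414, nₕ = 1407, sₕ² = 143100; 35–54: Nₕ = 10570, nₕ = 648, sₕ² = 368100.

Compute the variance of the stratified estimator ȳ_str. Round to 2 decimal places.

Var(ȳ_str) = Σₕ Wₕ²(1 − fₕ)sₕ²/nₕ with Wₕ = Nₕ/N, N = 41319.
18–34: Wₕ = 0.44374259; term = 0.44374259²·(1 − 0.21172621)·1900000/3882 = 75.96917.
55–64: Wₕ = 0.30044290; term = 0.30044290²·(1 − 0.11333978)·143100/1407 = 8.1400419.
35–54: Wₕ = 0.25581452; term = 0.25581452²·(1 − 0.06130558)·368100/648 = 34.895178.
Sum = 119.00439.

119.00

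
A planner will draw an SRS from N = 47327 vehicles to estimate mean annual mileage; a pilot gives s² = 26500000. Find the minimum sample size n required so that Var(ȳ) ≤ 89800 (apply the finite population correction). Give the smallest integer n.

Without fpc, n₀ = s²/D = 26500000/89800 = 295.1002.
With fpc, (1 − n/N)·s²/n ≤ D requires n ≥ n₀/(1 + n₀/N) = 295.1002/(1 + 295.1002/47327) = 293.2716.
Rounding up, n = 294.

294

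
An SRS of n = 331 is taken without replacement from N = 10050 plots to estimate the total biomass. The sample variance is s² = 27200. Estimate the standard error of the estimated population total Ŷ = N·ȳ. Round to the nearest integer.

Var(Ŷ) = N²·Var(ȳ) = N²·(1 − n/N)·s²/n.
f = 331/10050 = 0.03293532; Var(ȳ) = 0.96706468·27200/331 = 79.468759.
Var(Ŷ) = 10050² · 79.468759 = 8.0265433 × 10^9.
SE(Ŷ) = √(8.0265433 × 10^9) = 89591.

89591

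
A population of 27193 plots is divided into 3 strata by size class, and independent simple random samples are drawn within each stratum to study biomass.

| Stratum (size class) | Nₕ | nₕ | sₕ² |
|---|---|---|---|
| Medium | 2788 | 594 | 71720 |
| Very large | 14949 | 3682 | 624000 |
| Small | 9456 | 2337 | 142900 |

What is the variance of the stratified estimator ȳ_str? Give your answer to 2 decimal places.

Var(ȳ_str) = Σₕ Wₕ²(1 − fₕ)sₕ²/nₕ with Wₕ = Nₕ/N, N = 27193.
Medium: Wₕ = 0.10252639; term = 0.10252639²·(1 − 0.21305595)·71720/594 = 0.99877804.
Very large: Wₕ = 0.54973706; term = 0.54973706²·(1 − 0.24630410)·624000/3682 = 38.60175.
Small: Wₕ = 0.34773655; term = 0.34773655²·(1 − 0.24714467)·142900/2337 = 5.566545.
Sum = 45.167073.

45.17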